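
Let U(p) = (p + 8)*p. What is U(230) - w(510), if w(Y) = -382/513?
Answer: 28082002/513 ≈ 54741.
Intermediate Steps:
w(Y) = -382/513 (w(Y) = -382*1/513 = -382/513)
U(p) = p*(8 + p) (U(p) = (8 + p)*p = p*(8 + p))
U(230) - w(510) = 230*(8 + 230) - 1*(-382/513) = 230*238 + 382/513 = 54740 + 382/513 = 28082002/513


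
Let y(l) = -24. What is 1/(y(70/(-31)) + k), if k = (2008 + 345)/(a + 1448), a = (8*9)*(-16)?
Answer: -296/4751 ≈ -0.062303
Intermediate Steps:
a = -1152 (a = 72*(-16) = -1152)
k = 2353/296 (k = (2008 + 345)/(-1152 + 1448) = 2353/296 ≈ 7.9493)
1/(y(70/(-31)) + k) = 1/(-24 + 2353/296) = 1/(-4751/296) = -296/4751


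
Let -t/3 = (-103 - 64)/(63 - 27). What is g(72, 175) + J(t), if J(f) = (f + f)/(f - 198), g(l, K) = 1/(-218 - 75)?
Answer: -100071/647237 ≈ -0.15461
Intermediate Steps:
t = 167/12 (t = -3*(-103 - 64)/(63 - 27) = -(-501)/36 = -3*(-167/36) = 167/12 ≈ 13.917)
g(l, K) = -1/293 (g(l, K) = 1/(-293) = -1/293)
J(f) = 2*f/(-198 + f) (J(f) = (2*f)/(-198 + f) = 2*f/(-198 + f))
g(72, 175) + J(t) = -1/293 + 2*(167/12)/(-198 + 167/12) = -1/293 + 2*(167/12)/(-2209/12) = -1/293 + 2*(167/12)*(-12/2209) = -1/293 - 334/2209 = -100071/647237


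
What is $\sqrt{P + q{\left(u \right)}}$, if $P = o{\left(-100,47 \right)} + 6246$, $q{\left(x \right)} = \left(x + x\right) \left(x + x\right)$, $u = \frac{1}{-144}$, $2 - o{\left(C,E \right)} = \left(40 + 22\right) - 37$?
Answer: $\frac{\sqrt{32260033}}{72} \approx 78.886$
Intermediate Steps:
$o{\left(C,E \right)} = -23$ ($o{\left(C,E \right)} = 2 - \left(\left(40 + 22\right) - 37\right) = 2 - \left(62 - 37\right) = 2 - 25 = -23$)
$u = - \frac{1}{144} \approx -0.0069444$
$q{\left(x \right)} = 4 x^{2}$ ($q{\left(x \right)} = 2 x 2 x = 4 x^{2}$)
$P = 6223$ ($P = -23 + 6246 = 6223$)
$\sqrt{P + q{\left(u \right)}} = \sqrt{6223 + 4 \left(- \frac{1}{144}\right)^{2}} = \sqrt{6223 + 4 \cdot \frac{1}{20736}} = \sqrt{6223 + \frac{1}{5184}} = \sqrt{\frac{32260033}{5184}} = \frac{\sqrt{32260033}}{72}$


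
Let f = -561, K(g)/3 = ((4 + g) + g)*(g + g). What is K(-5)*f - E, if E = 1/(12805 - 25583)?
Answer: -1290322439/12778 ≈ -1.0098e+5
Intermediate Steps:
K(g) = 6*g*(4 + 2*g) (K(g) = 3*(((4 + g) + g)*(g + g)) = 3*((4 + 2*g)*(2*g)) = 3*(2*g*(4 + 2*g)) = 6*g*(4 + 2*g))
E = -1/12778 (E = 1/(-12778) = -1/12778 ≈ -7.8260e-5)
K(-5)*f - E = (12*(-5)*(2 - 5))*(-561) - 1*(-1/12778) = (12*(-5)*(-3))*(-561) + 1/12778 = 180*(-561) + 1/12778 = -100980 + 1/12778 = -1290322439/12778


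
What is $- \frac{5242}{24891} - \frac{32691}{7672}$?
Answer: $- \frac{853928305}{190963752} \approx -4.4717$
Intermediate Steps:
$- \frac{5242}{24891} - \frac{32691}{7672} = - \frac{853928305}{190963752}$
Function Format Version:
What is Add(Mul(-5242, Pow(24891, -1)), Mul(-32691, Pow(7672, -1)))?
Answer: Rational(-853928305, 190963752) ≈ -4.4717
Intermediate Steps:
Add(Mul(-5242, Pow(24891, -1)), Mul(-32691, Pow(7672, -1))) = Add(Mul(-5242, Rational(1, 24891)), Mul(-32691, Rational(1, 7672))) = Add(Rational(-5242, 24891), Rational(-32691, 7672)) = Rational(-853928305, 190963752)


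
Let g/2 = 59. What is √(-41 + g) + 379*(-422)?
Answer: -159938 + √77 ≈ -1.5993e+5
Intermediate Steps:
g = 118 (g = 2*59 = 118)
√(-41 + g) + 379*(-422) = √(-41 + 118) + 379*(-422) = √77 - 159938 = -159938 + √77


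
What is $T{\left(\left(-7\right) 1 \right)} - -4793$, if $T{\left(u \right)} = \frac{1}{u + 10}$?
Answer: $\frac{14380}{3} \approx 4793.3$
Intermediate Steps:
$T{\left(u \right)} = \frac{1}{10 + u}$
$T{\left(\left(-7\right) 1 \right)} - -4793 = \frac{1}{10 - 7} - -4793 = \frac{1}{10 - 7} + 4793 = \frac{1}{3} + 4793 = \frac{14380}{3}$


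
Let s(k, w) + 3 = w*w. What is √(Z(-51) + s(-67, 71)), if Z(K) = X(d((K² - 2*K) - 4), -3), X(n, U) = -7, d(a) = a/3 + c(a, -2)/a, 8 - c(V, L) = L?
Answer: 3*√559 ≈ 70.930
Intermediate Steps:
c(V, L) = 8 - L
d(a) = 10/a + a/3 (d(a) = a/3 + (8 - 1*(-2))/a = a*(⅓) + (8 + 2)/a = a/3 + 10/a = 10/a + a/3)
s(k, w) = -3 + w² (s(k, w) = -3 + w*w = -3 + w²)
Z(K) = -7
√(Z(-51) + s(-67, 71)) = √(-7 + (-3 + 71²)) = √(-7 + (-3 + 5041)) = √(-7 + 5038) = √5031 = 3*√559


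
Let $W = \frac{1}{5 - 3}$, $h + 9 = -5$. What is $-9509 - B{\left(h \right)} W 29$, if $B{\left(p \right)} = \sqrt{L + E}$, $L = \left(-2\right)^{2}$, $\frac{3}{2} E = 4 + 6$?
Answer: $-9509 - \frac{58 \sqrt{6}}{3} \approx -9556.4$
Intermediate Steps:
$h = -14$ ($h = -9 - 5 = -14$)
$E = \frac{20}{3}$ ($E = \frac{2 \left(4 + 6\right)}{3} = \frac{2}{3} \cdot 10 = \frac{20}{3} \approx 6.6667$)
$L = 4$
$B{\left(p \right)} = \frac{4 \sqrt{6}}{3}$ ($B{\left(p \right)} = \sqrt{4 + \frac{20}{3}} = \sqrt{\frac{32}{3}} = \frac{4 \sqrt{6}}{3}$)
$W = \frac{1}{2} \approx 0.5$
$-9509 - B{\left(h \right)} W 29 = -9509 - \frac{4 \sqrt{6}}{3} \cdot \frac{1}{2} \cdot 29 = -9509 - \frac{2 \sqrt{6}}{3} \cdot 29 = -9509 - \frac{58 \sqrt{6}}{3}$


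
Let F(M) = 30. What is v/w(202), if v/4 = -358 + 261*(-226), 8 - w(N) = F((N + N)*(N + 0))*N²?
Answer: 14836/76507 ≈ 0.19392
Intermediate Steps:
w(N) = 8 - 30*N²
v = -237376 (v = 4*(-358 + 261*(-226)) = 4*(-358 - 58986) = 4*(-59344) = -237376)
v/w(202) = -237376/(8 - 30*202²) = -237376/(8 - 30*40804) = -237376/(8 - 1224120) = -237376/(-1224112) = -237376*(-1/1224112) = 14836/76507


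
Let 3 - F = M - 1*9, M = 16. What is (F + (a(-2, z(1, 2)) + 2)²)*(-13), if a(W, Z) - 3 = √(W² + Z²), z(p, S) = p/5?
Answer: -8138/25 - 26*√101 ≈ -586.82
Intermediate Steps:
z(p, S) = p/5 (z(p, S) = p*(⅕) = p/5)
a(W, Z) = 3 + √(W² + Z²)
F = -4 (F = 3 - (16 - 1*9) = 3 - (16 - 9) = 3 - 1*7 = 3 - 7 = -4)
(F + (a(-2, z(1, 2)) + 2)²)*(-13) = (-4 + ((3 + √((-2)² + ((⅕)*1)²)) + 2)²)*(-13) = (-4 + ((3 + √(4 + (⅕)²)) + 2)²)*(-13) = (-4 + ((3 + √(4 + 1/25)) + 2)²)*(-13) = (-4 + ((3 + √(101/25)) + 2)²)*(-13) = (-4 + ((3 + √101/5) + 2)²)*(-13) = (-4 + (5 + √101/5)²)*(-13) = 52 - 13*(5 + √101/5)²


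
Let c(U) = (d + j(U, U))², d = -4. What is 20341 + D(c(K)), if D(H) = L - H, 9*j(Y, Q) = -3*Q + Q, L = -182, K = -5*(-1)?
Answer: 1630763/81 ≈ 20133.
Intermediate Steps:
K = 5
j(Y, Q) = -2*Q/9 (j(Y, Q) = (-3*Q + Q)/9 = (-2*Q)/9 = -2*Q/9)
c(U) = (-4 - 2*U/9)²
D(H) = -182 - H
20341 + D(c(K)) = 20341 + (-182 - 4*(18 + 5)²/81) = 20341 + (-182 - 4*23²/81) = 20341 + (-182 - 4*529/81) = 20341 + (-182 - 1*2116/81) = 20341 + (-182 - 2116/81) = 20341 - 16858/81 = 1630763/81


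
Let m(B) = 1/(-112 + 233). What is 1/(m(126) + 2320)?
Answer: 121/280721 ≈ 0.00043103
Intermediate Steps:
m(B) = 1/121
1/(m(126) + 2320) = 1/(1/121 + 2320) = 1/(280721/121) = 121/280721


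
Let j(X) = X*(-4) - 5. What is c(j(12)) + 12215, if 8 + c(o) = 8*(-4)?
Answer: 12175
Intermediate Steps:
j(X) = -5 - 4*X (j(X) = -4*X - 5 = -5 - 4*X)
c(o) = -40 (c(o) = -8 + 8*(-4) = -8 - 32 = -40)
c(j(12)) + 12215 = -40 + 12215 = 12175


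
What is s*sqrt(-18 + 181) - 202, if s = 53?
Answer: -202 + 53*sqrt(163) ≈ 474.66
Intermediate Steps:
s*sqrt(-18 + 181) - 202 = 53*sqrt(-18 + 181) - 202 = 53*sqrt(163) - 202 = -202 + 53*sqrt(163)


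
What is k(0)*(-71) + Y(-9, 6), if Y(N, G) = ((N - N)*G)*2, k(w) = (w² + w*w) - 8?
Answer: 568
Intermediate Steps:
k(w) = -8 + 2*w² (k(w) = (w² + w²) - 8 = 2*w² - 8 = -8 + 2*w²)
Y(N, G) = 0 (Y(N, G) = (0*G)*2 = 0*2 = 0)
k(0)*(-71) + Y(-9, 6) = (-8 + 2*0²)*(-71) + 0 = (-8 + 2*0)*(-71) + 0 = (-8 + 0)*(-71) + 0 = -8*(-71) + 0 = 568 + 0 = 568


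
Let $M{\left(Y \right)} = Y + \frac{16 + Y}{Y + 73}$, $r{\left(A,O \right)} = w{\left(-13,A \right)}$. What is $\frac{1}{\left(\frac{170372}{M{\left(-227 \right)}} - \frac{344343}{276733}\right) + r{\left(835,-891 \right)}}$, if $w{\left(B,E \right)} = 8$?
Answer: $- \frac{9615641551}{7195763173917} \approx -0.0013363$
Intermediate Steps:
$r{\left(A,O \right)} = 8$
$M{\left(Y \right)} = Y + \frac{16 + Y}{73 + Y}$
$\frac{1}{\left(\frac{170372}{M{\left(-227 \right)}} - \frac{344343}{276733}\right) + r{\left(835,-891 \right)}} = \frac{1}{\left(\frac{170372}{\frac{1}{73 - 227} \left(16 + \left(-227\right)^{2} + 74 \left(-227\right)\right)} - \frac{344343}{276733}\right) + 8} = \frac{1}{\left(\frac{170372}{\frac{1}{-154} \left(16 + 51529 - 16798\right)} - \frac{344343}{276733}\right) + 8} = \frac{1}{\left(\frac{170372}{\left(- \frac{1}{154}\right) 34747} - \frac{344343}{276733}\right) + 8} = \frac{1}{\left(\frac{170372}{- \frac{34747}{154}} - \frac{344343}{276733}\right) + 8} = \frac{1}{\left(170372 \left(- \frac{154}{34747}\right) - \frac{344343}{276733}\right) + 8} = \frac{1}{\left(- \frac{26237288}{34747} - \frac{344343}{276733}\right) + 8} = \frac{1}{- \frac{7272688306325}{9615641551} + 8} = \frac{1}{- \frac{7195763173917}{9615641551}} = - \frac{9615641551}{7195763173917}$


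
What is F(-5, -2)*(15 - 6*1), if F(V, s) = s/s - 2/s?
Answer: 18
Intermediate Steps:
F(V, s) = 1 - 2/s
F(-5, -2)*(15 - 6*1) = ((-2 - 2)/(-2))*(15 - 6*1) = (-½*(-4))*(15 - 6) = 2*9 = 18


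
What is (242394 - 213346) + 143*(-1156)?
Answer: -136260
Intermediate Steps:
(242394 - 213346) + 143*(-1156) = 29048 - 165308 = -136260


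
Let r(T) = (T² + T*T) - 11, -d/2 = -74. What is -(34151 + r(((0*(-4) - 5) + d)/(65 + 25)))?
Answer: -138287449/4050 ≈ -34145.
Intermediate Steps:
d = 148 (d = -2*(-74) = 148)
r(T) = -11 + 2*T² (r(T) = (T² + T²) - 11 = 2*T² - 11 = -11 + 2*T²)
-(34151 + r(((0*(-4) - 5) + d)/(65 + 25))) = -(34151 + (-11 + 2*(((0*(-4) - 5) + 148)/(65 + 25))²)) = -(34151 + (-11 + 2*(((0 - 5) + 148)/90)²)) = -(34151 + (-11 + 2*((-5 + 148)*(1/90))²)) = -(34151 + (-11 + 2*(143*(1/90))²)) = -(34151 + (-11 + 2*(143/90)²)) = -(34151 + (-11 + 2*(20449/8100))) = -(34151 + (-11 + 20449/4050)) = -(34151 - 24101/4050) = -1*138287449/4050 = -138287449/4050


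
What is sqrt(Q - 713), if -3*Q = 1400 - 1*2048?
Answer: I*sqrt(497) ≈ 22.293*I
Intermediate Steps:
Q = 216 (Q = -(1400 - 1*2048)/3 = -(1400 - 2048)/3 = -1/3*(-648) = 216)
sqrt(Q - 713) = sqrt(216 - 713) = sqrt(-497) = I*sqrt(497)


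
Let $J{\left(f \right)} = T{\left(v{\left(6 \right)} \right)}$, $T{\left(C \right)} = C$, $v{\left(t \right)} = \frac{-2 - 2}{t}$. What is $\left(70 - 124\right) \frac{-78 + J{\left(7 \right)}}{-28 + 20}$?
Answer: $-531$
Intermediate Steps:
$v{\left(t \right)} = - \frac{4}{t}$
$J{\left(f \right)} = - \frac{2}{3}$ ($J{\left(f \right)} = - \frac{4}{6} = \left(-4\right) \frac{1}{6} = - \frac{2}{3}$)
$\left(70 - 124\right) \frac{-78 + J{\left(7 \right)}}{-28 + 20} = \left(70 - 124\right) \frac{-78 - \frac{2}{3}}{-28 + 20} = - 54 \left(- \frac{236}{3 \left(-8\right)}\right) = - 54 \left(\left(- \frac{236}{3}\right) \left(- \frac{1}{8}\right)\right) = \left(-54\right) \frac{59}{6} = -531$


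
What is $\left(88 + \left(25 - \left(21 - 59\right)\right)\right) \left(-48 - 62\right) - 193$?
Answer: $-16803$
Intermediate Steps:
$\left(88 + \left(25 - \left(21 - 59\right)\right)\right) \left(-48 - 62\right) - 193 = \left(88 + \left(25 - \left(21 - 59\right)\right)\right) \left(-110\right) - 193 = \left(88 + \left(25 - -38\right)\right) \left(-110\right) - 193 = \left(88 + \left(25 + 38\right)\right) \left(-110\right) - 193 = \left(88 + 63\right) \left(-110\right) - 193 = 151 \left(-110\right) - 193 = -16610 - 193 = -16803$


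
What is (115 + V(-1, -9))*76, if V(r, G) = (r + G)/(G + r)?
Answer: 8816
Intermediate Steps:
V(r, G) = 1 (V(r, G) = (G + r)/(G + r) = 1)
(115 + V(-1, -9))*76 = (115 + 1)*76 = 116*76 = 8816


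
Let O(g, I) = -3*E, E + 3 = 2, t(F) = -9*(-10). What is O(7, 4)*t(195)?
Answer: 270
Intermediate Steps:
t(F) = 90
E = -1 (E = -3 + 2 = -1)
O(g, I) = 3 (O(g, I) = -3*(-1) = 3)
O(7, 4)*t(195) = 3*90 = 270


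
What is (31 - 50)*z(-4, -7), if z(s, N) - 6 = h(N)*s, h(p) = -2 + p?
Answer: -798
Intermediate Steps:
z(s, N) = 6 + s*(-2 + N) (z(s, N) = 6 + (-2 + N)*s = 6 + s*(-2 + N))
(31 - 50)*z(-4, -7) = (31 - 50)*(6 - 4*(-2 - 7)) = -19*(6 - 4*(-9)) = -19*(6 + 36) = -19*42 = -798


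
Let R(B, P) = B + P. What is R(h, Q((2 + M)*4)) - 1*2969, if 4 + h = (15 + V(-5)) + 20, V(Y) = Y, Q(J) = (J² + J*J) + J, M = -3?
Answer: -2915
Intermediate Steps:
Q(J) = J + 2*J² (Q(J) = (J² + J²) + J = 2*J² + J = J + 2*J²)
h = 26 (h = -4 + ((15 - 5) + 20) = -4 + (10 + 20) = -4 + 30 = 26)
R(h, Q((2 + M)*4)) - 1*2969 = (26 + ((2 - 3)*4)*(1 + 2*((2 - 3)*4))) - 1*2969 = (26 + (-1*4)*(1 + 2*(-1*4))) - 2969 = (26 - 4*(1 + 2*(-4))) - 2969 = (26 - 4*(1 - 8)) - 2969 = (26 - 4*(-7)) - 2969 = (26 + 28) - 2969 = 54 - 2969 = -2915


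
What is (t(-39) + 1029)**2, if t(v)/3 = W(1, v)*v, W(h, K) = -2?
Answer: 1595169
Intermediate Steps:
t(v) = -6*v (t(v) = 3*(-2*v) = -6*v)
(t(-39) + 1029)**2 = (-6*(-39) + 1029)**2 = (234 + 1029)**2 = 1263**2 = 1595169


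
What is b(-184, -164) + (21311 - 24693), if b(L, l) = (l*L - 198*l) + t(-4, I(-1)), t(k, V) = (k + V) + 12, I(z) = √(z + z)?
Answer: 59274 + I*√2 ≈ 59274.0 + 1.4142*I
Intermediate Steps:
I(z) = √2*√z (I(z) = √(2*z) = √2*√z)
t(k, V) = 12 + V + k (t(k, V) = (V + k) + 12 = 12 + V + k)
b(L, l) = 8 - 198*l + I*√2 + L*l (b(L, l) = (l*L - 198*l) + (12 + √2*√(-1) - 4) = (L*l - 198*l) + (12 + √2*I - 4) = (-198*l + L*l) + (12 + I*√2 - 4) = (-198*l + L*l) + (8 + I*√2) = 8 - 198*l + I*√2 + L*l)
b(-184, -164) + (21311 - 24693) = (8 - 198*(-164) + I*√2 - 184*(-164)) + (21311 - 24693) = (8 + 32472 + I*√2 + 30176) - 3382 = (62656 + I*√2) - 3382 = 59274 + I*√2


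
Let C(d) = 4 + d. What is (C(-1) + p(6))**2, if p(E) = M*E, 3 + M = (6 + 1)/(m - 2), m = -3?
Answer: 13689/25 ≈ 547.56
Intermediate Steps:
M = -22/5 (M = -3 + (6 + 1)/(-3 - 2) = -3 + 7/(-5) = -3 + 7*(-1/5) = -3 - 7/5 = -22/5 ≈ -4.4000)
p(E) = -22*E/5
(C(-1) + p(6))**2 = ((4 - 1) - 22/5*6)**2 = (3 - 132/5)**2 = (-117/5)**2 = 13689/25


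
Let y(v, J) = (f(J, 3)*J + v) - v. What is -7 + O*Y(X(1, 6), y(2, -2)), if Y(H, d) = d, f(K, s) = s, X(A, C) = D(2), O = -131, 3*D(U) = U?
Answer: 779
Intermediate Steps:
D(U) = U/3
X(A, C) = ⅔ (X(A, C) = (⅓)*2 = ⅔)
y(v, J) = 3*J (y(v, J) = (3*J + v) - v = (v + 3*J) - v = 3*J)
-7 + O*Y(X(1, 6), y(2, -2)) = -7 - 393*(-2) = -7 - 131*(-6) = -7 + 786 = 779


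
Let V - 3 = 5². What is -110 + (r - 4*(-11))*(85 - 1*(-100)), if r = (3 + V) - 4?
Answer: 13025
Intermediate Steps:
V = 28 (V = 3 + 5² = 3 + 25 = 28)
r = 27 (r = (3 + 28) - 4 = 31 - 4 = 27)
-110 + (r - 4*(-11))*(85 - 1*(-100)) = -110 + (27 - 4*(-11))*(85 - 1*(-100)) = -110 + (27 + 44)*(85 + 100) = -110 + 71*185 = -110 + 13135 = 13025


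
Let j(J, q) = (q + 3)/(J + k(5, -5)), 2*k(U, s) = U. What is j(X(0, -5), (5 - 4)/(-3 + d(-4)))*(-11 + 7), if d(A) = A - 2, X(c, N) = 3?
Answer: -208/99 ≈ -2.1010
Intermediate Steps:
d(A) = -2 + A
k(U, s) = U/2
j(J, q) = (3 + q)/(5/2 + J) (j(J, q) = (q + 3)/(J + (1/2)*5) = (3 + q)/(J + 5/2) = (3 + q)/(5/2 + J))
j(X(0, -5), (5 - 4)/(-3 + d(-4)))*(-11 + 7) = (2*(3 + (5 - 4)/(-3 + (-2 - 4)))/(5 + 2*3))*(-11 + 7) = (2*(3 + 1/(-3 - 6))/(5 + 6))*(-4) = (2*(3 + 1/(-9))/11)*(-4) = (2*(1/11)*(3 + 1*(-1/9)))*(-4) = (2*(1/11)*(3 - 1/9))*(-4) = (2*(1/11)*(26/9))*(-4) = (52/99)*(-4) = -208/99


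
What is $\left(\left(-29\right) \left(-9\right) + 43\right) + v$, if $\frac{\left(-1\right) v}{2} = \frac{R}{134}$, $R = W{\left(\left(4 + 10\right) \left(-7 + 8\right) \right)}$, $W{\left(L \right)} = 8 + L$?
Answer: $\frac{20346}{67} \approx 303.67$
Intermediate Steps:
$R = 22$ ($R = 8 + \left(4 + 10\right) \left(-7 + 8\right) = 8 + 14 \cdot 1 = 8 + 14 = 22$)
$v = - \frac{22}{67}$ ($v = - 2 \cdot \frac{1}{134} \cdot 22 = \left(-2\right) \frac{11}{67} = - \frac{22}{67} \approx -0.32836$)
$\left(\left(-29\right) \left(-9\right) + 43\right) + v = \left(\left(-29\right) \left(-9\right) + 43\right) - \frac{22}{67} = \left(261 + 43\right) - \frac{22}{67} = 304 - \frac{22}{67} = \frac{20346}{67}$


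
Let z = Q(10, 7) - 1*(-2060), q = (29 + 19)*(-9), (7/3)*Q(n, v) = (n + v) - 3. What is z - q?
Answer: 2498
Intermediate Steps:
Q(n, v) = -9/7 + 3*n/7 + 3*v/7 (Q(n, v) = 3*((n + v) - 3)/7 = 3*(-3 + n + v)/7 = -9/7 + 3*n/7 + 3*v/7)
q = -432 (q = 48*(-9) = -432)
z = 2066 (z = (-9/7 + (3/7)*10 + (3/7)*7) - 1*(-2060) = (-9/7 + 30/7 + 3) + 2060 = 6 + 2060 = 2066)
z - q = 2066 - 1*(-432) = 2066 + 432 = 2498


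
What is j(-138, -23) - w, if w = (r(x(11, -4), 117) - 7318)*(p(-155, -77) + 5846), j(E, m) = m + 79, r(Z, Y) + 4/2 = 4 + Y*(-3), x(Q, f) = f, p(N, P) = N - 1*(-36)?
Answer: 43908965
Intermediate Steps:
p(N, P) = 36 + N (p(N, P) = N + 36 = 36 + N)
r(Z, Y) = 2 - 3*Y (r(Z, Y) = -2 + (4 + Y*(-3)) = -2 + (4 - 3*Y) = 2 - 3*Y)
j(E, m) = 79 + m
w = -43908909 (w = ((2 - 3*117) - 7318)*((36 - 155) + 5846) = ((2 - 351) - 7318)*(-119 + 5846) = (-349 - 7318)*5727 = -7667*5727 = -43908909)
j(-138, -23) - w = (79 - 23) - 1*(-43908909) = 56 + 43908909 = 43908965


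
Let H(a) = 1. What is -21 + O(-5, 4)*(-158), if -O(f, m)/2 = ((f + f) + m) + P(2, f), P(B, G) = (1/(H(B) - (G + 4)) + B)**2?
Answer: 58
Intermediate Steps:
P(B, G) = (B + 1/(-3 - G))**2 (P(B, G) = (1/(1 - (G + 4)) + B)**2 = (1/(1 - (4 + G)) + B)**2 = (1/(1 + (-4 - G)) + B)**2 = (1/(-3 - G) + B)**2 = (B + 1/(-3 - G))**2)
O(f, m) = -4*f - 2*m - 2*(5 + 2*f)**2/(3 + f)**2 (O(f, m) = -2*(((f + f) + m) + (-1 + 3*2 + 2*f)**2/(3 + f)**2) = -2*((2*f + m) + (-1 + 6 + 2*f)**2/(3 + f)**2) = -2*((m + 2*f) + (5 + 2*f)**2/(3 + f)**2) = -2*(m + 2*f + (5 + 2*f)**2/(3 + f)**2) = -4*f - 2*m - 2*(5 + 2*f)**2/(3 + f)**2)
-21 + O(-5, 4)*(-158) = -21 + (-4*(-5) - 2*4 - 2*(5 + 2*(-5))**2/(3 - 5)**2)*(-158) = -21 + (20 - 8 - 2*(5 - 10)**2/(-2)**2)*(-158) = -21 + (20 - 8 - 2*1/4*(-5)**2)*(-158) = -21 + (20 - 8 - 2*1/4*25)*(-158) = -21 + (20 - 8 - 25/2)*(-158) = -21 - 1/2*(-158) = -21 + 79 = 58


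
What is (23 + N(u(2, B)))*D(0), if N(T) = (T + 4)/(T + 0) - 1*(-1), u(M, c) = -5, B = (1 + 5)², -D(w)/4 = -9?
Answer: 4356/5 ≈ 871.20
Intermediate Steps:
D(w) = 36 (D(w) = -4*(-9) = 36)
B = 36 (B = 6² = 36)
N(T) = 1 + (4 + T)/T (N(T) = (4 + T)/T + 1 = 1 + (4 + T)/T)
(23 + N(u(2, B)))*D(0) = (23 + (2 + 4/(-5)))*36 = (23 + (2 + 4*(-⅕)))*36 = (23 + (2 - ⅘))*36 = (23 + 6/5)*36 = (121/5)*36 = 4356/5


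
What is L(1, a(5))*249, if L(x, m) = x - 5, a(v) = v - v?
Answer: -996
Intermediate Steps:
a(v) = 0
L(x, m) = -5 + x
L(1, a(5))*249 = (-5 + 1)*249 = -4*249 = -996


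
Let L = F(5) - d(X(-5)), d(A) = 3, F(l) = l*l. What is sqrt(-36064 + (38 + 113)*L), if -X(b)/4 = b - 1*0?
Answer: 3*I*sqrt(3638) ≈ 180.95*I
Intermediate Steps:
F(l) = l**2
X(b) = -4*b (X(b) = -4*(b - 1*0) = -4*(b + 0) = -4*b)
L = 22 (L = 5**2 - 1*3 = 25 - 3 = 22)
sqrt(-36064 + (38 + 113)*L) = sqrt(-36064 + (38 + 113)*22) = sqrt(-36064 + 151*22) = sqrt(-36064 + 3322) = sqrt(-32742) = 3*I*sqrt(3638)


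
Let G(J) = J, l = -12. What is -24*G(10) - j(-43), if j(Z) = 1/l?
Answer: -2879/12 ≈ -239.92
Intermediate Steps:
j(Z) = -1/12 (j(Z) = 1/(-12) = -1/12)
-24*G(10) - j(-43) = -24*10 - 1*(-1/12) = -240 + 1/12 = -2879/12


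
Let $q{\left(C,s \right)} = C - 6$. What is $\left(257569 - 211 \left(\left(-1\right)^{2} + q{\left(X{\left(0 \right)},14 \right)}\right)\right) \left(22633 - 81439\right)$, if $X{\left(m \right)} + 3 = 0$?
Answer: $-15245867142$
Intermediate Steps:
$X{\left(m \right)} = -3$ ($X{\left(m \right)} = -3 + 0 = -3$)
$q{\left(C,s \right)} = -6 + C$
$\left(257569 - 211 \left(\left(-1\right)^{2} + q{\left(X{\left(0 \right)},14 \right)}\right)\right) \left(22633 - 81439\right) = \left(257569 - 211 \left(\left(-1\right)^{2} - 9\right)\right) \left(22633 - 81439\right) = \left(257569 - 211 \left(1 - 9\right)\right) \left(-58806\right) = \left(257569 - -1688\right) \left(-58806\right) = \left(257569 + 1688\right) \left(-58806\right) = 259257 \left(-58806\right) = -15245867142$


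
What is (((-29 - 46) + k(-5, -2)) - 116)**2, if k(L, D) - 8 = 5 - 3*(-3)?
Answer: 28561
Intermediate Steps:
k(L, D) = 22 (k(L, D) = 8 + (5 - 3*(-3)) = 8 + (5 + 9) = 8 + 14 = 22)
(((-29 - 46) + k(-5, -2)) - 116)**2 = (((-29 - 46) + 22) - 116)**2 = ((-75 + 22) - 116)**2 = (-53 - 116)**2 = (-169)**2 = 28561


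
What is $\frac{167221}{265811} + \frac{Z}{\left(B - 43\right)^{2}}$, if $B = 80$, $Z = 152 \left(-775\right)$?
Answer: $- \frac{31083610251}{363895259} \approx -85.419$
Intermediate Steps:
$Z = -117800$
$\frac{167221}{265811} + \frac{Z}{\left(B - 43\right)^{2}} = \frac{167221}{265811} - \frac{117800}{\left(80 - 43\right)^{2}} = 167221 \cdot \frac{1}{265811} - \frac{117800}{37^{2}} = \frac{167221}{265811} - \frac{117800}{1369} = - \frac{31083610251}{363895259}$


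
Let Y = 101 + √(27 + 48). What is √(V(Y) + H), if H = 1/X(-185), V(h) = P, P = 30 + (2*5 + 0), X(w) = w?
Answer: 7*√27935/185 ≈ 6.3241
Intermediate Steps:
Y = 101 + 5*√3 (Y = 101 + √75 = 101 + 5*√3 ≈ 109.66)
P = 40 (P = 30 + (10 + 0) = 30 + 10 = 40)
V(h) = 40
H = -1/185 (H = 1/(-185) = -1/185 ≈ -0.0054054)
√(V(Y) + H) = √(40 - 1/185) = √(7399/185) = 7*√27935/185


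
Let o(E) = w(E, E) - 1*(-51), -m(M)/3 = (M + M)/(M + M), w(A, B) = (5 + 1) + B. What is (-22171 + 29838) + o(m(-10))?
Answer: 7721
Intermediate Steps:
w(A, B) = 6 + B
m(M) = -3 (m(M) = -3*(M + M)/(M + M) = -3*2*M/(2*M) = -3*2*M*1/(2*M) = -3*1 = -3)
o(E) = 57 + E (o(E) = (6 + E) - 1*(-51) = (6 + E) + 51 = 57 + E)
(-22171 + 29838) + o(m(-10)) = (-22171 + 29838) + (57 - 3) = 7667 + 54 = 7721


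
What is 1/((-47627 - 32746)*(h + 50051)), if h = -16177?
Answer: -1/2722555002 ≈ -3.6730e-10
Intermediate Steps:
1/((-47627 - 32746)*(h + 50051)) = 1/((-47627 - 32746)*(-16177 + 50051)) = 1/(-80373*33874) = 1/(-2722555002) = -1/2722555002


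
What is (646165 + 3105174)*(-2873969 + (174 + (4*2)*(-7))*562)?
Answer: -10532458197367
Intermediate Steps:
(646165 + 3105174)*(-2873969 + (174 + (4*2)*(-7))*562) = 3751339*(-2873969 + (174 + 8*(-7))*562) = 3751339*(-2873969 + (174 - 56)*562) = 3751339*(-2873969 + 118*562) = 3751339*(-2873969 + 66316) = 3751339*(-2807653) = -10532458197367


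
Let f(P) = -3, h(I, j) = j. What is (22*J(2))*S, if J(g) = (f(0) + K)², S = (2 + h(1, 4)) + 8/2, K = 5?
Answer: 880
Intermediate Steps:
S = 10 (S = (2 + 4) + 8/2 = 6 + 8*(½) = 6 + 4 = 10)
J(g) = 4 (J(g) = (-3 + 5)² = 2² = 4)
(22*J(2))*S = (22*4)*10 = 88*10 = 880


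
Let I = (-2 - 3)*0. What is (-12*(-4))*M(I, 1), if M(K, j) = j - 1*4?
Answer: -144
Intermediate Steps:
I = 0 (I = -5*0 = 0)
M(K, j) = -4 + j (M(K, j) = j - 4 = -4 + j)
(-12*(-4))*M(I, 1) = (-12*(-4))*(-4 + 1) = 48*(-3) = -144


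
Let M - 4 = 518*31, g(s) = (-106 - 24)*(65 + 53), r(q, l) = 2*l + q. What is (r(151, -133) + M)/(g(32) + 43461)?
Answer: 15947/28121 ≈ 0.56709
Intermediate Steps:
r(q, l) = q + 2*l
g(s) = -15340 (g(s) = -130*118 = -15340)
M = 16062 (M = 4 + 518*31 = 4 + 16058 = 16062)
(r(151, -133) + M)/(g(32) + 43461) = ((151 + 2*(-133)) + 16062)/(-15340 + 43461) = ((151 - 266) + 16062)/28121 = (-115 + 16062)*(1/28121) = 15947*(1/28121) = 15947/28121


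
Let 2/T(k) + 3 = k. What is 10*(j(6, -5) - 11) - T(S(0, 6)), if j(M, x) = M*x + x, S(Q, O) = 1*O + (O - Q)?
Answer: -4142/9 ≈ -460.22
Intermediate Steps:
S(Q, O) = -Q + 2*O (S(Q, O) = O + (O - Q) = -Q + 2*O)
j(M, x) = x + M*x
T(k) = 2/(-3 + k)
10*(j(6, -5) - 11) - T(S(0, 6)) = 10*(-5*(1 + 6) - 11) - 2/(-3 + (-1*0 + 2*6)) = 10*(-5*7 - 11) - 2/(-3 + (0 + 12)) = 10*(-35 - 11) - 2/(-3 + 12) = 10*(-46) - 2/9 = -460 - 2/9 = -4142/9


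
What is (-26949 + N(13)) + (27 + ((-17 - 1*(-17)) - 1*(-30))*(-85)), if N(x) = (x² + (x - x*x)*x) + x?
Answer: -31318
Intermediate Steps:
N(x) = x + x² + x*(x - x²) (N(x) = (x² + (x - x²)*x) + x = (x² + x*(x - x²)) + x = x + x² + x*(x - x²))
(-26949 + N(13)) + (27 + ((-17 - 1*(-17)) - 1*(-30))*(-85)) = (-26949 + 13*(1 - 1*13² + 2*13)) + (27 + ((-17 - 1*(-17)) - 1*(-30))*(-85)) = (-26949 + 13*(1 - 1*169 + 26)) + (27 + ((-17 + 17) + 30)*(-85)) = (-26949 + 13*(1 - 169 + 26)) + (27 + (0 + 30)*(-85)) = (-26949 + 13*(-142)) + (27 + 30*(-85)) = (-26949 - 1846) + (27 - 2550) = -28795 - 2523 = -31318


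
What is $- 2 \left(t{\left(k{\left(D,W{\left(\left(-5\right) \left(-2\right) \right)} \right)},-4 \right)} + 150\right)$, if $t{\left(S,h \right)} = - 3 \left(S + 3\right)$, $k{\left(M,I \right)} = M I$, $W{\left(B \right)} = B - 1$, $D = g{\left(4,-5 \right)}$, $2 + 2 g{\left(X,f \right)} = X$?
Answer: $-228$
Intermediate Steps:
$g{\left(X,f \right)} = -1 + \frac{X}{2}$
$D = 1$ ($D = -1 + \frac{1}{2} \cdot 4 = -1 + 2 = 1$)
$W{\left(B \right)} = -1 + B$ ($W{\left(B \right)} = B - 1 = -1 + B$)
$k{\left(M,I \right)} = I M$
$t{\left(S,h \right)} = -9 - 3 S$ ($t{\left(S,h \right)} = - 3 \left(3 + S\right) = -9 - 3 S$)
$- 2 \left(t{\left(k{\left(D,W{\left(\left(-5\right) \left(-2\right) \right)} \right)},-4 \right)} + 150\right) = - 2 \left(\left(-9 - 3 \left(-1 - -10\right) 1\right) + 150\right) = - 2 \left(\left(-9 - 3 \left(-1 + 10\right) 1\right) + 150\right) = - 2 \left(\left(-9 - 3 \cdot 9 \cdot 1\right) + 150\right) = - 2 \left(\left(-9 - 27\right) + 150\right) = - 2 \left(-36 + 150\right) = \left(-2\right) 114 = -228$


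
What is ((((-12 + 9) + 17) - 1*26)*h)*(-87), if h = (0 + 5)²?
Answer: 26100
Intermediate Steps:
h = 25 (h = 5² = 25)
((((-12 + 9) + 17) - 1*26)*h)*(-87) = ((((-12 + 9) + 17) - 1*26)*25)*(-87) = (((-3 + 17) - 26)*25)*(-87) = ((14 - 26)*25)*(-87) = -12*25*(-87) = -300*(-87) = 26100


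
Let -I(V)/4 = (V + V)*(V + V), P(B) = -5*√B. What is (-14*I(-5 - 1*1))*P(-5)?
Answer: -40320*I*√5 ≈ -90158.0*I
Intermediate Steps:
I(V) = -16*V² (I(V) = -4*(V + V)*(V + V) = -4*2*V*2*V = -16*V²)
(-14*I(-5 - 1*1))*P(-5) = (-(-224)*(-5 - 1*1)²)*(-5*I*√5) = (-(-224)*(-5 - 1)²)*(-5*I*√5) = (-(-224)*(-6)²)*(-5*I*√5) = (-(-224)*36)*(-5*I*√5) = (-14*(-576))*(-5*I*√5) = 8064*(-5*I*√5) = -40320*I*√5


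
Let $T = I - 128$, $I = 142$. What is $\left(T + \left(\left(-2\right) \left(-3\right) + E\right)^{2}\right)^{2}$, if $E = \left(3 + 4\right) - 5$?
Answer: $6084$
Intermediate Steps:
$E = 2$ ($E = 7 - 5 = 2$)
$T = 14$ ($T = 142 - 128 = 14$)
$\left(T + \left(\left(-2\right) \left(-3\right) + E\right)^{2}\right)^{2} = \left(14 + \left(\left(-2\right) \left(-3\right) + 2\right)^{2}\right)^{2} = \left(14 + \left(6 + 2\right)^{2}\right)^{2} = \left(14 + 8^{2}\right)^{2} = \left(14 + 64\right)^{2} = 78^{2} = 6084$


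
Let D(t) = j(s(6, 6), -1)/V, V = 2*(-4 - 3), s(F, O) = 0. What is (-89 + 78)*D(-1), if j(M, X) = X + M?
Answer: -11/14 ≈ -0.78571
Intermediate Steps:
V = -14 (V = 2*(-7) = -14)
j(M, X) = M + X
D(t) = 1/14 (D(t) = (0 - 1)/(-14) = -1*(-1/14) = 1/14)
(-89 + 78)*D(-1) = (-89 + 78)*(1/14) = -11*1/14 = -11/14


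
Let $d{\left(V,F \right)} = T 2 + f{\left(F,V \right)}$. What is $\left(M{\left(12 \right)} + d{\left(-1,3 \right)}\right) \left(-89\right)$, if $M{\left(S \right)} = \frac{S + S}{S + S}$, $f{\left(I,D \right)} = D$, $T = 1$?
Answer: $-178$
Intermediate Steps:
$d{\left(V,F \right)} = 2 + V$ ($d{\left(V,F \right)} = 1 \cdot 2 + V = 2 + V$)
$M{\left(S \right)} = 1$ ($M{\left(S \right)} = \frac{2 S}{2 S} = 2 S \frac{1}{2 S} = 1$)
$\left(M{\left(12 \right)} + d{\left(-1,3 \right)}\right) \left(-89\right) = \left(1 + \left(2 - 1\right)\right) \left(-89\right) = \left(1 + 1\right) \left(-89\right) = 2 \left(-89\right) = -178$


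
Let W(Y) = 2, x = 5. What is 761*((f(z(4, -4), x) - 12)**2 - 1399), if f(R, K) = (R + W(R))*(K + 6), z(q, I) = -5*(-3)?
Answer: 22240986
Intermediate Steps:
z(q, I) = 15
f(R, K) = (2 + R)*(6 + K) (f(R, K) = (R + 2)*(K + 6) = (2 + R)*(6 + K))
761*((f(z(4, -4), x) - 12)**2 - 1399) = 761*(((12 + 2*5 + 6*15 + 5*15) - 12)**2 - 1399) = 761*(((12 + 10 + 90 + 75) - 12)**2 - 1399) = 761*((187 - 12)**2 - 1399) = 761*(175**2 - 1399) = 761*(30625 - 1399) = 761*29226 = 22240986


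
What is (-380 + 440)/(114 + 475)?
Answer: 60/589 ≈ 0.10187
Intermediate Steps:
(-380 + 440)/(114 + 475) = 60/589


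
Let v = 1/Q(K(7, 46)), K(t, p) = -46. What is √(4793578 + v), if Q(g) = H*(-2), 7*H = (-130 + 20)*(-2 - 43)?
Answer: √522020644123/330 ≈ 2189.4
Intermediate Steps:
H = 4950/7 (H = ((-130 + 20)*(-2 - 43))/7 = (-110*(-45))/7 = (⅐)*4950 = 4950/7 ≈ 707.14)
Q(g) = -9900/7 (Q(g) = (4950/7)*(-2) = -9900/7)
v = -7/9900 (v = 1/(-9900/7) = -7/9900 ≈ -0.00070707)
√(4793578 + v) = √(4793578 - 7/9900) = √(47456422193/9900) = √522020644123/330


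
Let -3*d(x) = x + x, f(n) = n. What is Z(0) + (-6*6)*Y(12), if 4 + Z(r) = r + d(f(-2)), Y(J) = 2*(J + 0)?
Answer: -2600/3 ≈ -866.67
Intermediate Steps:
Y(J) = 2*J
d(x) = -2*x/3 (d(x) = -(x + x)/3 = -2*x/3)
Z(r) = -8/3 + r (Z(r) = -4 + (r - ⅔*(-2)) = -4 + (r + 4/3) = -4 + (4/3 + r) = -8/3 + r)
Z(0) + (-6*6)*Y(12) = (-8/3 + 0) + (-6*6)*(2*12) = -8/3 - 36*24 = -8/3 - 864 = -2600/3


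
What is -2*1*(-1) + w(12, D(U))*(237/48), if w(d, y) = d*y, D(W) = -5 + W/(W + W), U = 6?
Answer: -2117/8 ≈ -264.63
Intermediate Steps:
D(W) = -9/2 (D(W) = -5 + W/((2*W)) = -5 + W*(1/(2*W)) = -5 + 1/2 = -9/2)
-2*1*(-1) + w(12, D(U))*(237/48) = -2*1*(-1) + (12*(-9/2))*(237/48) = -2*(-1) - 12798/48 = -1*(-2) - 54*79/16 = 2 - 2133/8 = -2117/8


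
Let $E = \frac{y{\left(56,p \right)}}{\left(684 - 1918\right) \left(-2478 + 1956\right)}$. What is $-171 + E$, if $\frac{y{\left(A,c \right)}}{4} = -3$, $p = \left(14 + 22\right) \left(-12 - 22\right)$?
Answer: $- \frac{9179110}{53679} \approx -171.0$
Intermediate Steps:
$p = -1224$ ($p = 36 \left(-34\right) = -1224$)
$y{\left(A,c \right)} = -12$ ($y{\left(A,c \right)} = 4 \left(-3\right) = -12$)
$E = - \frac{1}{53679}$ ($E = - \frac{12}{\left(684 - 1918\right) \left(-2478 + 1956\right)} = - \frac{12}{\left(-1234\right) \left(-522\right)} = - \frac{12}{644148} = \left(-12\right) \frac{1}{644148} = - \frac{1}{53679} \approx -1.8629 \cdot 10^{-5}$)
$-171 + E = -171 - \frac{1}{53679} = - \frac{9179110}{53679}$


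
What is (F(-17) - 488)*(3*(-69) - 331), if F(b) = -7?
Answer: 266310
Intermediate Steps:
(F(-17) - 488)*(3*(-69) - 331) = (-7 - 488)*(3*(-69) - 331) = -495*(-207 - 331) = -495*(-538) = 266310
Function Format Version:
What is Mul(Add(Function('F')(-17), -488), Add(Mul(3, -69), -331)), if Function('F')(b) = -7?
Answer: 266310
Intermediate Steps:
Mul(Add(Function('F')(-17), -488), Add(Mul(3, -69), -331)) = Mul(Add(-7, -488), Add(Mul(3, -69), -331)) = Mul(-495, Add(-207, -331)) = Mul(-495, -538) = 266310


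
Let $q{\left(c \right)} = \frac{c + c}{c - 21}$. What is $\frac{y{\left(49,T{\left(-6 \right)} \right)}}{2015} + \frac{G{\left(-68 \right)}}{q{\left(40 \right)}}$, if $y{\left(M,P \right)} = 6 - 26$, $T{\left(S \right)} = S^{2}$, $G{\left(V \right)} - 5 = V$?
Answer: $- \frac{482711}{32240} \approx -14.972$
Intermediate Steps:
$G{\left(V \right)} = 5 + V$
$q{\left(c \right)} = \frac{2 c}{-21 + c}$
$y{\left(M,P \right)} = -20$ ($y{\left(M,P \right)} = 6 - 26 = -20$)
$\frac{y{\left(49,T{\left(-6 \right)} \right)}}{2015} + \frac{G{\left(-68 \right)}}{q{\left(40 \right)}} = - \frac{20}{2015} + \frac{5 - 68}{2 \cdot 40 \frac{1}{-21 + 40}} = \left(-20\right) \frac{1}{2015} - \frac{63}{2 \cdot 40 \cdot \frac{1}{19}} = - \frac{4}{403} - \frac{63}{2 \cdot 40 \cdot \frac{1}{19}} = - \frac{4}{403} - \frac{63}{\frac{80}{19}} = - \frac{4}{403} - \frac{1197}{80} = - \frac{482711}{32240}$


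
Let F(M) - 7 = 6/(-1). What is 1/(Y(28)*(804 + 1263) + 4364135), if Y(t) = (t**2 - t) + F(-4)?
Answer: 1/5928854 ≈ 1.6867e-7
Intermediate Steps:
F(M) = 1 (F(M) = 7 + 6/(-1) = 7 + 6*(-1) = 7 - 6 = 1)
Y(t) = 1 + t**2 - t (Y(t) = (t**2 - t) + 1 = 1 + t**2 - t)
1/(Y(28)*(804 + 1263) + 4364135) = 1/((1 + 28**2 - 1*28)*(804 + 1263) + 4364135) = 1/((1 + 784 - 28)*2067 + 4364135) = 1/(757*2067 + 4364135) = 1/(1564719 + 4364135) = 1/5928854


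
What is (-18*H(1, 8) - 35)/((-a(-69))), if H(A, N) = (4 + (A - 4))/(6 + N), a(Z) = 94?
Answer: 127/329 ≈ 0.38602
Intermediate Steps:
H(A, N) = A/(6 + N) (H(A, N) = (4 + (-4 + A))/(6 + N) = A/(6 + N))
(-18*H(1, 8) - 35)/((-a(-69))) = (-18/(6 + 8) - 35)/((-1*94)) = (-18/14 - 35)/(-94) = (-18/14 - 35)*(-1/94) = (-18*1/14 - 35)*(-1/94) = (-9/7 - 35)*(-1/94) = -254/7*(-1/94) = 127/329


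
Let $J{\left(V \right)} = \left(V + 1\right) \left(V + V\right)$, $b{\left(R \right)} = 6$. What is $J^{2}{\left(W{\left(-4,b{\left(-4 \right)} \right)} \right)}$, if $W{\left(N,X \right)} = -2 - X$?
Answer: $12544$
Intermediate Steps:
$J{\left(V \right)} = 2 V \left(1 + V\right)$ ($J{\left(V \right)} = \left(1 + V\right) 2 V = 2 V \left(1 + V\right)$)
$J^{2}{\left(W{\left(-4,b{\left(-4 \right)} \right)} \right)} = \left(2 \left(-2 - 6\right) \left(1 - 8\right)\right)^{2} = \left(2 \left(-8\right) \left(1 - 8\right)\right)^{2} = \left(2 \left(-8\right) \left(-7\right)\right)^{2} = 112^{2} = 12544$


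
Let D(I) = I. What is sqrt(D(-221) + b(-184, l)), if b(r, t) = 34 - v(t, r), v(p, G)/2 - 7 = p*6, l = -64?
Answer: 9*sqrt(7) ≈ 23.812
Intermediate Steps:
v(p, G) = 14 + 12*p (v(p, G) = 14 + 2*(p*6) = 14 + 2*(6*p) = 14 + 12*p)
b(r, t) = 20 - 12*t (b(r, t) = 34 - (14 + 12*t) = 34 + (-14 - 12*t) = 20 - 12*t)
sqrt(D(-221) + b(-184, l)) = sqrt(-221 + (20 - 12*(-64))) = sqrt(-221 + (20 + 768)) = sqrt(-221 + 788) = sqrt(567) = 9*sqrt(7)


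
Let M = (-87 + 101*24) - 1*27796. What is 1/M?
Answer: -1/25459 ≈ -3.9279e-5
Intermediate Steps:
M = -25459 (M = (-87 + 2424) - 27796 = 2337 - 27796 = -25459)
1/M = 1/(-25459) = -1/25459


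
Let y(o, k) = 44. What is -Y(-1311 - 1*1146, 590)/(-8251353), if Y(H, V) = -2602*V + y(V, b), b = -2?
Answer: -511712/2750451 ≈ -0.18605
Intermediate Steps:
Y(H, V) = 44 - 2602*V (Y(H, V) = -2602*V + 44 = 44 - 2602*V)
-Y(-1311 - 1*1146, 590)/(-8251353) = -(44 - 2602*590)/(-8251353) = -(44 - 1535180)*(-1)/8251353 = -(-1535136)*(-1)/8251353 = -1*511712/2750451 = -511712/2750451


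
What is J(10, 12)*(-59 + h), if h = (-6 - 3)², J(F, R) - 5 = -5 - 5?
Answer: -110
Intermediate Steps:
J(F, R) = -5 (J(F, R) = 5 + (-5 - 5) = 5 - 10 = -5)
h = 81 (h = (-9)² = 81)
J(10, 12)*(-59 + h) = -5*(-59 + 81) = -5*22 = -110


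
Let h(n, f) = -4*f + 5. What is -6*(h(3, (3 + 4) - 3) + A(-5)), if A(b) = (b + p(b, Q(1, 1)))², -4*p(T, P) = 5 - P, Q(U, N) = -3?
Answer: -228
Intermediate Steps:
p(T, P) = -5/4 + P/4 (p(T, P) = -(5 - P)/4 = -5/4 + P/4)
h(n, f) = 5 - 4*f
A(b) = (-2 + b)² (A(b) = (b + (-5/4 + (¼)*(-3)))² = (b + (-5/4 - ¾))² = (b - 2)² = (-2 + b)²)
-6*(h(3, (3 + 4) - 3) + A(-5)) = -6*((5 - 4*((3 + 4) - 3)) + (-2 - 5)²) = -6*((5 - 4*(7 - 3)) + (-7)²) = -6*((5 - 4*4) + 49) = -6*((5 - 16) + 49) = -6*(-11 + 49) = -6*38 = -228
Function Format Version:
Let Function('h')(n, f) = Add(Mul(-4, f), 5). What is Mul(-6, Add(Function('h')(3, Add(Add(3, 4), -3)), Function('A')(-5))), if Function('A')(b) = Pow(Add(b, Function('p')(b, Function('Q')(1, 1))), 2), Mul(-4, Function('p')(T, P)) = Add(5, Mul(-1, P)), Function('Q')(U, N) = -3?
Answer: -228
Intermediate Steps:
Function('p')(T, P) = Add(Rational(-5, 4), Mul(Rational(1, 4), P)) (Function('p')(T, P) = Mul(Rational(-1, 4), Add(5, Mul(-1, P))) = Add(Rational(-5, 4), Mul(Rational(1, 4), P)))
Function('h')(n, f) = Add(5, Mul(-4, f))
Function('A')(b) = Pow(Add(-2, b), 2) (Function('A')(b) = Pow(Add(b, Add(Rational(-5, 4), Mul(Rational(1, 4), -3))), 2) = Pow(Add(b, Add(Rational(-5, 4), Rational(-3, 4))), 2) = Pow(Add(b, -2), 2) = Pow(Add(-2, b), 2))
Mul(-6, Add(Function('h')(3, Add(Add(3, 4), -3)), Function('A')(-5))) = Mul(-6, Add(Add(5, Mul(-4, Add(Add(3, 4), -3))), Pow(Add(-2, -5), 2))) = Mul(-6, Add(Add(5, Mul(-4, Add(7, -3))), Pow(-7, 2))) = Mul(-6, Add(Add(5, Mul(-4, 4)), 49)) = Mul(-6, Add(Add(5, -16), 49)) = Mul(-6, Add(-11, 49)) = Mul(-6, 38) = -228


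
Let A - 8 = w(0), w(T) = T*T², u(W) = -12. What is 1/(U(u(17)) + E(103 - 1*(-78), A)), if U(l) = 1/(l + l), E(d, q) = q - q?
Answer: -24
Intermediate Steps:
w(T) = T³
A = 8 (A = 8 + 0³ = 8 + 0 = 8)
E(d, q) = 0
U(l) = 1/(2*l)
1/(U(u(17)) + E(103 - 1*(-78), A)) = 1/((½)/(-12) + 0) = 1/((½)*(-1/12) + 0) = 1/(-1/24 + 0) = 1/(-1/24) = -24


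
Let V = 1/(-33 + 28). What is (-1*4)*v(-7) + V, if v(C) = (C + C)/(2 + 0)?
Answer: 139/5 ≈ 27.800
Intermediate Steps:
v(C) = C (v(C) = (2*C)/2 = (2*C)*(1/2) = C)
V = -1/5 (V = 1/(-5) = -1/5 ≈ -0.20000)
(-1*4)*v(-7) + V = -1*4*(-7) - 1/5 = -4*(-7) - 1/5 = 28 - 1/5 = 139/5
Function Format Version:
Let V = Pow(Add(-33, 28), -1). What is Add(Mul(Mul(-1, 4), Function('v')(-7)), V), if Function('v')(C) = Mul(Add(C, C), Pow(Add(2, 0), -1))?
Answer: Rational(139, 5) ≈ 27.800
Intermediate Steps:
Function('v')(C) = C (Function('v')(C) = Mul(Mul(2, C), Pow(2, -1)) = Mul(Mul(2, C), Rational(1, 2)) = C)
V = Rational(-1, 5) (V = Pow(-5, -1) = Rational(-1, 5) ≈ -0.20000)
Add(Mul(Mul(-1, 4), Function('v')(-7)), V) = Add(Mul(Mul(-1, 4), -7), Rational(-1, 5)) = Add(Mul(-4, -7), Rational(-1, 5)) = Add(28, Rational(-1, 5)) = Rational(139, 5)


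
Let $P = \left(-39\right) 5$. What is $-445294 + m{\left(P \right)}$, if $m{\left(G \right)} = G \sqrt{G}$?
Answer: $-445294 - 195 i \sqrt{195} \approx -4.4529 \cdot 10^{5} - 2723.0 i$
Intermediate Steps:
$P = -195$
$m{\left(G \right)} = G^{\frac{3}{2}}$
$-445294 + m{\left(P \right)} = -445294 + \left(-195\right)^{\frac{3}{2}} = -445294 - 195 i \sqrt{195}$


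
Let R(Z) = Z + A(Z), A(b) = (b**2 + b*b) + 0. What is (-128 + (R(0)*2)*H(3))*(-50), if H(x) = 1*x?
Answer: 6400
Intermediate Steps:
H(x) = x
A(b) = 2*b**2 (A(b) = (b**2 + b**2) + 0 = 2*b**2 + 0 = 2*b**2)
R(Z) = Z + 2*Z**2
(-128 + (R(0)*2)*H(3))*(-50) = (-128 + ((0*(1 + 2*0))*2)*3)*(-50) = (-128 + ((0*(1 + 0))*2)*3)*(-50) = (-128 + ((0*1)*2)*3)*(-50) = (-128 + (0*2)*3)*(-50) = (-128 + 0*3)*(-50) = (-128 + 0)*(-50) = -128*(-50) = 6400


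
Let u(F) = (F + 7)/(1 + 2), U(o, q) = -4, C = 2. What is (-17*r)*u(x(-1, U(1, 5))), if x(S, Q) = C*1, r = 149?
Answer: -7599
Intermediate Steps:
x(S, Q) = 2 (x(S, Q) = 2*1 = 2)
u(F) = 7/3 + F/3 (u(F) = (7 + F)/3 = (7 + F)*(⅓) = 7/3 + F/3)
(-17*r)*u(x(-1, U(1, 5))) = (-17*149)*(7/3 + (⅓)*2) = -2533*(7/3 + ⅔) = -2533*3 = -7599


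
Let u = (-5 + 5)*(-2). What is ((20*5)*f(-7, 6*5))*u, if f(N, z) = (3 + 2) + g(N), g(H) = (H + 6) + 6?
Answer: 0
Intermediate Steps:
g(H) = 12 + H (g(H) = (6 + H) + 6 = 12 + H)
u = 0 (u = 0*(-2) = 0)
f(N, z) = 17 + N (f(N, z) = (3 + 2) + (12 + N) = 5 + (12 + N) = 17 + N)
((20*5)*f(-7, 6*5))*u = ((20*5)*(17 - 7))*0 = (100*10)*0 = 1000*0 = 0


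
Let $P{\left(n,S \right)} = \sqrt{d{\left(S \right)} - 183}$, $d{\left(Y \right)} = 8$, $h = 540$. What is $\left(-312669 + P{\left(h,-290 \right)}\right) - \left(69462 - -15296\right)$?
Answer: $-397427 + 5 i \sqrt{7} \approx -3.9743 \cdot 10^{5} + 13.229 i$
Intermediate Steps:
$P{\left(n,S \right)} = 5 i \sqrt{7}$ ($P{\left(n,S \right)} = \sqrt{8 - 183} = \sqrt{-175} = 5 i \sqrt{7}$)
$\left(-312669 + P{\left(h,-290 \right)}\right) - \left(69462 - -15296\right) = \left(-312669 + 5 i \sqrt{7}\right) - \left(69462 - -15296\right) = \left(-312669 + 5 i \sqrt{7}\right) - 84758 = -397427 + 5 i \sqrt{7}$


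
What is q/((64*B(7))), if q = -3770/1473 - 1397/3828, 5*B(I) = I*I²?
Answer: -832795/1250298112 ≈ -0.00066608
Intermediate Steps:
B(I) = I³/5 (B(I) = (I*I²)/5 = I³/5)
q = -166559/56956 (q = -3770*1/1473 - 1397*1/3828 = -3770/1473 - 127/348 = -166559/56956 ≈ -2.9243)
q/((64*B(7))) = -166559/(56956*(64*((⅕)*7³))) = -166559/(56956*(64*((⅕)*343))) = -166559/(56956*(64*(343/5))) = -166559/(56956*21952/5) = -166559/56956*5/21952 = -832795/1250298112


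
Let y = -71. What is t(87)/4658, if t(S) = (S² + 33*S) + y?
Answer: 10369/4658 ≈ 2.2261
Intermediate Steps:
t(S) = -71 + S² + 33*S (t(S) = (S² + 33*S) - 71 = -71 + S² + 33*S)
t(87)/4658 = (-71 + 87² + 33*87)/4658 = (-71 + 7569 + 2871)*(1/4658) = 10369*(1/4658) = 10369/4658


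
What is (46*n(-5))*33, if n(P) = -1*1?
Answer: -1518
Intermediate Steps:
n(P) = -1
(46*n(-5))*33 = (46*(-1))*33 = -46*33 = -1518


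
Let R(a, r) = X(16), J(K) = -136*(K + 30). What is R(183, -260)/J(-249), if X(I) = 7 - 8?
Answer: -1/29784 ≈ -3.3575e-5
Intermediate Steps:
X(I) = -1
J(K) = -4080 - 136*K (J(K) = -136*(30 + K) = -4080 - 136*K)
R(a, r) = -1
R(183, -260)/J(-249) = -1/(-4080 - 136*(-249)) = -1/(-4080 + 33864) = -1/29784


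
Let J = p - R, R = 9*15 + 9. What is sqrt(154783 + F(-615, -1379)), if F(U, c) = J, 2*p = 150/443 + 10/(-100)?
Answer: sqrt(3034777252355)/4430 ≈ 393.24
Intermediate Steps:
p = 1057/8860 (p = (150/443 + 10/(-100))/2 = (150*(1/443) + 10*(-1/100))/2 = (150/443 - 1/10)/2 = (1/2)*(1057/4430) = 1057/8860 ≈ 0.11930)
R = 144 (R = 135 + 9 = 144)
J = -1274783/8860 (J = 1057/8860 - 1*144 = 1057/8860 - 144 = -1274783/8860 ≈ -143.88)
F(U, c) = -1274783/8860
sqrt(154783 + F(-615, -1379)) = sqrt(154783 - 1274783/8860) = sqrt(1370102597/8860) = sqrt(3034777252355)/4430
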